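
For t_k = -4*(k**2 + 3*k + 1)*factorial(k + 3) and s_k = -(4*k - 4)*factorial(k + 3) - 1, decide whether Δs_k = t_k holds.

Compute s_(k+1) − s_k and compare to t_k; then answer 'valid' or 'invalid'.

s_(k+1) = -4*k*factorial(k + 4) - 1
s_(k+1) − s_k = -4*(k**2 + 3*k + 1)*factorial(k + 3)
(s_(k+1) − s_k) − t_k = 0

valid; difference matches t_k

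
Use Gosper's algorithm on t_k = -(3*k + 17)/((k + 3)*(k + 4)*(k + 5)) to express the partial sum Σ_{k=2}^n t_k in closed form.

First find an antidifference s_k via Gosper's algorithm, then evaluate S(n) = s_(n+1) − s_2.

S(n) = (-19*n**2 - 81*n + 100)/(30*(n**2 + 9*n + 20))

r(k) = (k + 3)*(3*k + 20)/((k + 6)*(3*k + 17)) after simplifying.
Gosper form: A/B · C(k+1)/C(k) with A=k + 3, B=k + 6, C=k + 17/3.
Need (k + 3)·f(k+1) − (k + 5)·f(k) = k + 17/3.
From deg A=1, deg B=1, deg C=1: d=2.
Coefficient equations give f(k) = k*(13*k + 55)/36.
Then R = B(k−1)f/C = k*(k + 5)*(13*k + 55)/(12*(3*k + 17)), so s_k = R(k)·t_k = k*(-13*k - 55)/(12*(k + 3)*(k + 4)).
Verify: (-3*k - 17)/(k**3 + 12*k**2 + 47*k + 60) matches t_k.
s_(n+1) = (-13*n**2 - 81*n - 68)/(12*(n**2 + 9*n + 20)) and s_(2) = -9/20, so S(n) = (-19*n**2 - 81*n + 100)/(30*(n**2 + 9*n + 20)).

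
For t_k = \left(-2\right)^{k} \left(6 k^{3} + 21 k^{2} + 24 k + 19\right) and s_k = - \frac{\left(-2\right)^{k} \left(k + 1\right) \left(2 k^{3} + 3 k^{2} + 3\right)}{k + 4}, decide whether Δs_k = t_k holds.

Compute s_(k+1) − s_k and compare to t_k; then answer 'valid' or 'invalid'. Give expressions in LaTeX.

s_(k+1) = 2*(-2)**k*(k + 2)*(2*(k + 1)**3 + 3*(k + 1)**2 + 3)/(k + 5)
s_(k+1) − s_k = (-2)**k*(6*k**5 + 57*k**4 + 192*k**3 + 322*k**2 + 306*k + 143)/(k**2 + 9*k + 20)
(s_(k+1) − s_k) − t_k = (-2)**k*(-18*k**4 - 141*k**3 - 333*k**2 - 345*k - 237)/(k**2 + 9*k + 20)

Invalid: residual \frac{\left(-2\right)^{k} \left(- 18 k^{4} - 141 k^{3} - 333 k^{2} - 345 k - 237\right)}{k^{2} + 9 k + 20} ≠ 0.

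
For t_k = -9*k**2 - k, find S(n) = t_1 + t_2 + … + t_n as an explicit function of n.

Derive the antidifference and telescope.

The ratio is (k + 9*(k + 1)**2 + 1)/(k*(9*k + 1)).
Gosper form: A/B · C(k+1)/C(k) with A=1, B=1, C=k**2 + k/9.
f must satisfy (1)·f(k+1) − (1)·f(k) = k**2 + k/9.
d = 3 from the (0,0,2) case.
Match coefficients ⇒ f(k) = k*(k - 1)*(3*k - 1)/9.
Then R = B(k−1)f/C = (k - 1)*(3*k - 1)/(9*k + 1), so s_k = R(k)·t_k = k*(-3*k**2 + 4*k - 1).
Verify: k*(-9*k - 1) matches t_k.
Σ_(k=1)^n t_k = s_(n+1) − s_(1) = (n*(-3*n**2 - 5*n - 2)) − (0), i.e. n*(-3*n**2 - 5*n - 2).

S(n) = n*(-3*n**2 - 5*n - 2)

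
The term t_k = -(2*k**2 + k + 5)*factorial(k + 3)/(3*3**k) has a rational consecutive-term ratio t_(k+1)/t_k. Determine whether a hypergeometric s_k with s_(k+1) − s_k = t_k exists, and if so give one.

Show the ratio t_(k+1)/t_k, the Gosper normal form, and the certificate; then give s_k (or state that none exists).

Ratio r(k) = (k + 4)*(k + 2*(k + 1)**2 + 6)/(3*(2*k**2 + k + 5)).
Gosper form: A/B · C(k+1)/C(k) with A=k/3 + 4/3, B=1, C=k**2 + k/2 + 5/2.
Solve (k/3 + 4/3)·f(k+1) − (1)·f(k) = k**2 + k/2 + 5/2.
deg f ≤ 1 (via 1,0,2).
Match coefficients ⇒ f(k) = 3*(2*k - 3)/2.
Then R = B(k−1)f/C = 3*(2*k - 3)/(2*k**2 + k + 5), so s_k = R(k)·t_k = -(2*k - 3)*factorial(k + 3)/3**k.
Δs = -(2*k**2 + k + 5)*factorial(k + 3)/(3*3**k), as required.

s_k = -(2*k - 3)*factorial(k + 3)/3**k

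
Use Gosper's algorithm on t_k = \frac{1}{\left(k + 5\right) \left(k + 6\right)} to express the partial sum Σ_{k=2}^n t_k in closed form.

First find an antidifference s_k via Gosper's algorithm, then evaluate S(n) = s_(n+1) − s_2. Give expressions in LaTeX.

t_(k+1)/t_k = (k + 5)/(k + 7).
Normal form (A,B,C) = (k + 5, k + 7, 1).
Key eq: (k + 5)·f(k+1) = (k + 6)·f(k) + (1).
d = 1 from the (1,1,0) case.
Coefficient equations give f(k) = k/5.
Certificate R = B(k−1)f/C = k*(k + 6)/5 gives s_k = k/(5*(k + 5)).
s_(k+1) − s_k = 1/(k**2 + 11*k + 30) = t_k.
Evaluate: s_(n+1) = (n + 1)/(5*(n + 6)); subtract s_(2) = 2/35 ⇒ S(n) = (n - 1)/(7*(n + 6)).

S(n) = \frac{n - 1}{7 \left(n + 6\right)}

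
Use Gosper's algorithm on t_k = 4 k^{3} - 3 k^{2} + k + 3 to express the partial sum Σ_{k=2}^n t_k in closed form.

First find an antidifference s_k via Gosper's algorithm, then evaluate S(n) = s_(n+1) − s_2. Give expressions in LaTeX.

r(k) = (4*k**3 + 9*k**2 + 7*k + 5)/(4*k**3 - 3*k**2 + k + 3) after simplifying.
Take A(k)=1, B(k)=1, C(k)=k**3 - 3*k**2/4 + k/4 + 3/4.
Key eq: (1)·f(k+1) = (1)·f(k) + (k**3 - 3*k**2/4 + k/4 + 3/4).
From deg A=0, deg B=0, deg C=3: d=4.
A polynomial solution: f(k) = k*(k**3 - 3*k**2 + 3*k + 2)/4.
Certificate R = B(k−1)f/C = k*(k**3 - 3*k**2 + 3*k + 2)/(4*k**3 - 3*k**2 + k + 3) gives s_k = k*(k**3 - 3*k**2 + 3*k + 2).
Verify: 4*k**3 - 3*k**2 + k + 3 matches t_k.
Telescope: S(n) = s_(n+1) − s_(2) = n**4 + n**3 + 3*n + 3 − (8) = n**4 + n**3 + 3*n - 5.

S(n) = n^{4} + n^{3} + 3 n - 5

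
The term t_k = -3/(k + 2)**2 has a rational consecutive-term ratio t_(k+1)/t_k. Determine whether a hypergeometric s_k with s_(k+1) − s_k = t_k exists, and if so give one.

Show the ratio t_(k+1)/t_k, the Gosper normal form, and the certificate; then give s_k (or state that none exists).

r(k) = (k + 2)**2/(k + 3)**2 after simplifying.
A = k**2 + 4*k + 4, B = k**2 + 6*k + 9, C = 1.
f must satisfy (k**2 + 4*k + 4)·f(k+1) − (k**2 + 4*k + 4)·f(k) = 1.
d = 0 from the (2,2,0) case.
f = c0 ⇒ A·f(k+1) − B(k−1)·f(k) − C = -1. The system {-1 = 0} is inconsistent; no antidifference.

no hypergeometric antidifference exists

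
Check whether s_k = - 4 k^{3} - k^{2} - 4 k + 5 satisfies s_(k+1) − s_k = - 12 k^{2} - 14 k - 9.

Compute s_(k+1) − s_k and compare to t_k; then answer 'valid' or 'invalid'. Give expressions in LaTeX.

valid (s_(k+1) − s_k reduces to t_k)

s_(k+1) = -4*k - 4*(k + 1)**3 - (k + 1)**2 + 1
s_(k+1) − s_k = -12*k**2 - 14*k - 9
(s_(k+1) − s_k) − t_k = 0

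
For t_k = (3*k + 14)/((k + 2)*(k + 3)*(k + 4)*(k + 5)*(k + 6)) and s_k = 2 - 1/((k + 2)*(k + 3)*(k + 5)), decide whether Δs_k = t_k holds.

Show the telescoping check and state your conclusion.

valid; difference matches t_k

s_(k+1) = 2 - 1/((k + 3)*(k + 4)*(k + 6))
s_(k+1) − s_k = (3*k + 14)/(k**5 + 20*k**4 + 155*k**3 + 580*k**2 + 1044*k + 720)
(s_(k+1) − s_k) − t_k = 0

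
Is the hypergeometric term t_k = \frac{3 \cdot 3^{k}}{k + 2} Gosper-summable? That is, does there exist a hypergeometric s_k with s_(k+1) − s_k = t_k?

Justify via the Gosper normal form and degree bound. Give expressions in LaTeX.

Step 1: r(k) = 3*(k + 2)/(k + 3).
Factor: A=3*k + 6; B=k + 3; C=1.
Set up (3*k + 6)·f(k+1) − (k + 2)·f(k) − (1) = 0.
Bound: deg f ≤ -1.
Negative degree bound (-1): no f exists, t_k not Gosper-summable.

No — t_k has no hypergeometric antidifference.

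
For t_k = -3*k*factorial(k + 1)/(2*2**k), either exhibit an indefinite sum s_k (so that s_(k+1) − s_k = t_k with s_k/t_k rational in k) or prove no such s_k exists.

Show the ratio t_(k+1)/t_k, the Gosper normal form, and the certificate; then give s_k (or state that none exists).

Step 1: r(k) = (k + 1)*(k + 2)/(2*k).
Normal form (A,B,C) = (k/2 + 1, 1, k).
Solve (k/2 + 1)·f(k+1) − (1)·f(k) = k.
Degrees (1,0,1) ⇒ d ≤ 0.
Solving with deg f ≤ 0: f(k) = 2.
Certificate R = B(k−1)f/C = 2/k gives s_k = -3*factorial(k + 1)/2**k.
s_(k+1) − s_k = -3*k*factorial(k + 1)/(2*2**k) = t_k.

s_k = -3*factorial(k + 1)/2**k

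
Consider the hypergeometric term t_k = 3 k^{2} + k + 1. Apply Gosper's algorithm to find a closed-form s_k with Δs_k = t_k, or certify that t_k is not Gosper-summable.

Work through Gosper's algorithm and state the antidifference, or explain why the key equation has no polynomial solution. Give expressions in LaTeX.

s_k = k \left(k^{2} - k + 1\right)

Step 1: r(k) = (k + 3*(k + 1)**2 + 2)/(3*k**2 + k + 1).
Factor: A=1; B=1; C=k**2 + k/3 + 1/3.
Key eq: (1)·f(k+1) = (1)·f(k) + (k**2 + k/3 + 1/3).
d = 3 from the (0,0,2) case.
A polynomial solution: f(k) = k*(k**2 - k + 1)/3.
Then R = B(k−1)f/C = k*(k**2 - k + 1)/(3*k**2 + k + 1), so s_k = R(k)·t_k = k*(k**2 - k + 1).
Check: Δs_k = 3*k**2 + k + 1. ✓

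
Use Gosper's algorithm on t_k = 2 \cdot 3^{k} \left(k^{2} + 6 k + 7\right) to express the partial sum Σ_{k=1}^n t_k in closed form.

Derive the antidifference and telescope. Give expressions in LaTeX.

Step 1: r(k) = 3*(k**2 + 8*k + 14)/(k**2 + 6*k + 7).
Normal form (A,B,C) = (3, 1, k**2 + 6*k + 7).
Need (3)·f(k+1) − (1)·f(k) = k**2 + 6*k + 7.
Degrees (0,0,2) ⇒ d ≤ 2.
Solve for f: f(k) = (k**2 + 3*k + 1)/2 (degree 2 ≤ 2).
R(k) = B(k−1)·f(k)/C(k) = (k**2 + 3*k + 1)/(2*(k**2 + 6*k + 7)); s_k = R·t_k = 3**k*(k**2 + 3*k + 1).
Δs = 2*3**k*(k**2 + 6*k + 7), as required.
s_(n+1) = 3**(n + 1)*(n**2 + 5*n + 5) and s_(1) = 15, so S(n) = 3*3**n*n**2 + 15*3**n*n + 15*3**n - 15.

S(n) = 3 \cdot 3^{n} n^{2} + 15 \cdot 3^{n} n + 15 \cdot 3^{n} - 15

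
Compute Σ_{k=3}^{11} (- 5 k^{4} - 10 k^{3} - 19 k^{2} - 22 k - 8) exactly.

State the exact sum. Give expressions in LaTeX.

Σ = -254232

Step 1: r(k) = (5*k**4 + 30*k**3 + 79*k**2 + 110*k + 64)/(5*k**4 + 10*k**3 + 19*k**2 + 22*k + 8).
Normal form (A,B,C) = (1, 1, k**4 + 2*k**3 + 19*k**2/5 + 22*k/5 + 8/5).
Set up (1)·f(k+1) − (1)·f(k) − (k**4 + 2*k**3 + 19*k**2/5 + 22*k/5 + 8/5) = 0.
d = 5 from the (0,0,4) case.
Solve for f: f(k) = k**2*(k + 1)*(k**2 - k + 4)/5 (degree 5 ≤ 5).
So s_k = (B(k−1)f/C)·t_k = (k**2*(k**2 - k + 4)/(5*k**3 + 5*k**2 + 14*k + 8))·t_k = k**2*(-k**3 - 3*k - 4).
Check: Δs_k = -5*k**4 - 10*k**3 - 19*k**2 - 22*k - 8. ✓
Sum = s_(12) − s_(3); s_(12) = -254592, s_(3) = -360 ⇒ -254232.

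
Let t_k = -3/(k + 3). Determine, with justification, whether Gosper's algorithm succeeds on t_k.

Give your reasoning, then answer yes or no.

Ratio r(k) = (k + 3)/(k + 4).
So A=k + 3 and B=k + 4, with C=1.
Need (k + 3)·f(k+1) − (k + 3)·f(k) = 1.
Bound: deg f ≤ 0.
Write f(k) = c0. Then LHS − RHS = -1, requiring -1 = 0: contradictory. No certificate.

No — t_k has no hypergeometric antidifference.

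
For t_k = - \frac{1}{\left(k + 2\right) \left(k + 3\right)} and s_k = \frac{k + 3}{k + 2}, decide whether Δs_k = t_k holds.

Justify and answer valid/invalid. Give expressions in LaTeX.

s_(k+1) = (k + 4)/(k + 3)
s_(k+1) − s_k = -1/(k**2 + 5*k + 6)
(s_(k+1) − s_k) − t_k = 0

Valid: the claim telescopes to t_k.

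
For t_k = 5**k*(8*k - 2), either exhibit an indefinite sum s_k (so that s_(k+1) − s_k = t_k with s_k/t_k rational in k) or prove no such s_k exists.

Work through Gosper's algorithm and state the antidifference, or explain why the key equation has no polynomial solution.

s_k = 5**k*(2*k - 3)

Step 1: r(k) = 5*(4*k + 3)/(4*k - 1).
Take A(k)=5, B(k)=1, C(k)=k - 1/4.
Solve (5)·f(k+1) − (1)·f(k) = k - 1/4.
d = 1 from the (0,0,1) case.
Solve for f: f(k) = (2*k - 3)/8 (degree 1 ≤ 1).
So s_k = (B(k−1)f/C)·t_k = ((2*k - 3)/(2*(4*k - 1)))·t_k = 5**k*(2*k - 3).
Verify: 5**k*(8*k - 2) matches t_k.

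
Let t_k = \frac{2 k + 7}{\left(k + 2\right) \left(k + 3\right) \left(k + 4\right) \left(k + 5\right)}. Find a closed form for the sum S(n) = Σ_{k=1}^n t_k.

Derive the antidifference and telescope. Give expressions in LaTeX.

S(n) = \frac{n \left(n + 8\right)}{15 \left(n^{2} + 8 n + 15\right)}

Ratio r(k) = (k + 2)*(2*k + 9)/((k + 6)*(2*k + 7)).
Take A(k)=k + 2, B(k)=k + 6, C(k)=k + 7/2.
f must satisfy (k + 2)·f(k+1) − (k + 5)·f(k) = k + 7/2.
From deg A=1, deg B=1, deg C=1: d=3.
Solve for f: f(k) = k*(k + 3)*(k + 6)/16 (degree 3 ≤ 3).
Get s_k = R·t_k = k*(k + 6)/(8*(k**2 + 6*k + 8)) with R(k) = B(k−1)f(k)/C(k) = k*(k + 3)*(k + 5)*(k + 6)/(8*(2*k + 7)).
Δs = (2*k + 7)/(k**4 + 14*k**3 + 71*k**2 + 154*k + 120), as required.
Evaluate: s_(n+1) = (n**2 + 8*n + 7)/(8*(n**2 + 8*n + 15)); subtract s_(1) = 7/120 ⇒ S(n) = n*(n + 8)/(15*(n**2 + 8*n + 15)).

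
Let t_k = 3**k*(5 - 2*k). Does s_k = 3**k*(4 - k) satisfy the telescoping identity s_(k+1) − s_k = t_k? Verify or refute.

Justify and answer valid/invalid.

s_(k+1) = 3**(k + 1)*(3 - k)
s_(k+1) − s_k = 3**k*(5 - 2*k)
(s_(k+1) − s_k) − t_k = 0

Valid — Δs_k = t_k.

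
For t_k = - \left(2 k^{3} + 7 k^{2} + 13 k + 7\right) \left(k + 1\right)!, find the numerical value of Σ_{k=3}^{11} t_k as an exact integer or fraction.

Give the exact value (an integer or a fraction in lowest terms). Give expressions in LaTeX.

Ratio r(k) = (2*k**4 + 17*k**3 + 59*k**2 + 95*k + 58)/(2*k**3 + 7*k**2 + 13*k + 7).
Take A(k)=k + 2, B(k)=1, C(k)=k**3 + 7*k**2/2 + 13*k/2 + 7/2.
Solve (k + 2)·f(k+1) − (1)·f(k) = k**3 + 7*k**2/2 + 13*k/2 + 7/2.
d = 2 from the (1,0,3) case.
Match coefficients ⇒ f(k) = (2*k**2 + k + 1)/2.
Get s_k = R·t_k = -(2*k**2 + k + 1)*factorial(k + 1) with R(k) = B(k−1)f(k)/C(k) = (2*k**2 + k + 1)/(2*k**3 + 7*k**2 + 13*k + 7).
Δs = -(2*k**3 + 7*k**2 + 13*k + 7)*factorial(k + 1), as required.
Σ_(k=3)^(11) t_k = s_(12) − s_(3) = -1874333260800 − (-528) = -1874333260272.

Σ = -1874333260272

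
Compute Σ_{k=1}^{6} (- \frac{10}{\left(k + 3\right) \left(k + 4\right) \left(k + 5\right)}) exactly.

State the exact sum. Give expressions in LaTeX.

Compute t_(k+1)/t_k: get (k + 3)/(k + 6).
Gosper form: A/B · C(k+1)/C(k) with A=k + 3, B=k + 6, C=1.
Need (k + 3)·f(k+1) − (k + 5)·f(k) = 1.
Degrees (1,1,0) ⇒ d ≤ 2.
Coefficient equations give f(k) = k*(k + 7)/24.
Then R = B(k−1)f/C = k*(k + 5)*(k + 7)/24, so s_k = R(k)·t_k = 5*k*(-k - 7)/(12*(k + 3)*(k + 4)).
Δs = -10/(k**3 + 12*k**2 + 47*k + 60), as required.
Telescoping: Σ = s_(7) − s_(1) = -49/132 − (-1/6) = -9/44.

Σ = -9/44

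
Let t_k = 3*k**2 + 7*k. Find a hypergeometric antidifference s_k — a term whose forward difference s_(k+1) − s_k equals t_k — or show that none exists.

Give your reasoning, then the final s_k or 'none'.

Ratio r(k) = (3*k**2 + 13*k + 10)/(k*(3*k + 7)).
So A=1 and B=1, with C=k**2 + 7*k/3.
Solve (1)·f(k+1) − (1)·f(k) = k**2 + 7*k/3.
From deg A=0, deg B=0, deg C=2: d=3.
Solving with deg f ≤ 3: f(k) = k*(k - 1)*(k + 3)/3.
So s_k = (B(k−1)f/C)·t_k = ((k - 1)*(k + 3)/(3*k + 7))·t_k = k*(k**2 + 2*k - 3).
Check: Δs_k = k*(3*k + 7). ✓

s_k = k*(k**2 + 2*k - 3)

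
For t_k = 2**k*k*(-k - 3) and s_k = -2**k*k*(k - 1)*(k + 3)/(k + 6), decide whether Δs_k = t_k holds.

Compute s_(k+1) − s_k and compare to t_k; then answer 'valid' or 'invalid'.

Invalid: residual 3*2**k*k*(k**2 + 8*k + 19)/(k**2 + 13*k + 42) ≠ 0.

s_(k+1) = -2**(k + 1)*k*(k + 1)*(k + 4)/(k + 7)
s_(k+1) − s_k = 2**k*k*(-k**3 - 13*k**2 - 57*k - 69)/(k**2 + 13*k + 42)
(s_(k+1) − s_k) − t_k = 3*2**k*k*(k**2 + 8*k + 19)/(k**2 + 13*k + 42)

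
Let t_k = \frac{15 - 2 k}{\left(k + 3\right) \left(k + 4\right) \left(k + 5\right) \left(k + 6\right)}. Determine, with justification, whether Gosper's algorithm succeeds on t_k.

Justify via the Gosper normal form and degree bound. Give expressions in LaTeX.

t_(k+1)/t_k = (k + 3)*(2*k - 13)/((k + 7)*(2*k - 15)).
So A=k + 3 and B=k + 7, with C=k - 15/2.
Solve (k + 3)·f(k+1) − (k + 6)·f(k) = k - 15/2.
Degrees (1,1,1) ⇒ d ≤ 3.
Coefficient equations give f(k) = -k*(k**2 + 12*k + 62)/30.
Certificate R = B(k−1)f/C = -k*(k + 6)*(k**2 + 12*k + 62)/(15*(2*k - 15)) gives s_k = k*(k**2 + 12*k + 62)/(15*(k + 3)*(k + 4)*(k + 5)).
Check: Δs_k = (15 - 2*k)/(k**4 + 18*k**3 + 119*k**2 + 342*k + 360). ✓

Yes. s_k = \frac{k \left(k^{2} + 12 k + 62\right)}{15 \left(k + 3\right) \left(k + 4\right) \left(k + 5\right)}.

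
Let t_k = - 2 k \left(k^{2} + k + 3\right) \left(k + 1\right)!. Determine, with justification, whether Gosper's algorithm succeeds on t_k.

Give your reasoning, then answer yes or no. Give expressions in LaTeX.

Yes. s_k = - 2 \left(k^{2} - 2 k + 2\right) \left(k + 1\right)!.

t_(k+1)/t_k = (k + 1)*(k + 2)*(k + (k + 1)**2 + 4)/(k*(k**2 + k + 3)).
Take A(k)=k + 2, B(k)=1, C(k)=k**3 + k**2 + 3*k.
Need (k + 2)·f(k+1) − (1)·f(k) = k**3 + k**2 + 3*k.
Degrees (1,0,3) ⇒ d ≤ 2.
Coefficient equations give f(k) = k**2 - 2*k + 2.
So s_k = (B(k−1)f/C)·t_k = ((k**2 - 2*k + 2)/(k*(k**2 + k + 3)))·t_k = -2*(k**2 - 2*k + 2)*factorial(k + 1).
Check: Δs_k = -2*k*(k**2 + k + 3)*factorial(k + 1). ✓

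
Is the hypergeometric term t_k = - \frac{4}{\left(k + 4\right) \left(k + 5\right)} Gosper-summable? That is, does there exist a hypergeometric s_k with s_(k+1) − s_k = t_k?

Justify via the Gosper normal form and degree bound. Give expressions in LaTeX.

Yes. s_k = - \frac{k}{k + 4}.

The ratio is (k + 4)/(k + 6).
Factor: A=k + 4; B=k + 6; C=1.
Need (k + 4)·f(k+1) − (k + 5)·f(k) = 1.
From deg A=1, deg B=1, deg C=0: d=1.
Solving with deg f ≤ 1: f(k) = k/4.
Certificate R = B(k−1)f/C = k*(k + 5)/4 gives s_k = -k/(k + 4).
Check: Δs_k = -4/(k**2 + 9*k + 20). ✓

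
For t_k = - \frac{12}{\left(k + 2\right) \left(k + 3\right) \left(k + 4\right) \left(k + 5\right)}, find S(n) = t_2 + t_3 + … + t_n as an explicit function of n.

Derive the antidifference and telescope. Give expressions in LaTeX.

Ratio r(k) = (k + 2)/(k + 6).
A = k + 2, B = k + 6, C = 1.
Set up (k + 2)·f(k+1) − (k + 5)·f(k) − (1) = 0.
Degrees (1,1,0) ⇒ d ≤ 3.
A polynomial solution: f(k) = k*(k**2 + 9*k + 26)/72.
So s_k = (B(k−1)f/C)·t_k = (k*(k + 5)*(k**2 + 9*k + 26)/72)·t_k = k*(-k**2 - 9*k - 26)/(6*(k + 2)*(k + 3)*(k + 4)).
Δs = -12/(k**4 + 14*k**3 + 71*k**2 + 154*k + 120), as required.
s_(n+1) = (-n**3 - 12*n**2 - 47*n - 36)/(6*(n**3 + 12*n**2 + 47*n + 60)) and s_(2) = -2/15, so S(n) = (-n**3 - 12*n**2 - 47*n + 60)/(30*(n**3 + 12*n**2 + 47*n + 60)).

S(n) = \frac{- n^{3} - 12 n^{2} - 47 n + 60}{30 \left(n^{3} + 12 n^{2} + 47 n + 60\right)}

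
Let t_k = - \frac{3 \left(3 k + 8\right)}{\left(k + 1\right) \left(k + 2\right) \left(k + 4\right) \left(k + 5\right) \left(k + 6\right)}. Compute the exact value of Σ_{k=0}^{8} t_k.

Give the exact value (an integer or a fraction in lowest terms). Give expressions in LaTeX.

t_(k+1)/t_k = (k + 1)*(k + 4)*(3*k + 11)/((k + 3)*(k + 7)*(3*k + 8)).
Gosper form: A/B · C(k+1)/C(k) with A=k + 1, B=k + 7, C=k**2 + 17*k/3 + 8.
Solve (k + 1)·f(k+1) − (k + 6)·f(k) = k**2 + 17*k/3 + 8.
d = 5 from the (1,1,2) case.
A polynomial solution: f(k) = k*(k + 2)*(k + 3)*(k**2 + 10*k + 29)/60.
R(k) = B(k−1)·f(k)/C(k) = k*(k + 2)*(k + 6)*(k**2 + 10*k + 29)/(20*(3*k + 8)); s_k = R·t_k = 3*k*(-k**2 - 10*k - 29)/(20*(k**3 + 10*k**2 + 29*k + 20)).
s_(k+1) − s_k = 3*(-3*k - 8)/(k**5 + 18*k**4 + 121*k**3 + 372*k**2 + 508*k + 240) = t_k.
Evaluate s at k=9 and k=0: -27/182 and 0; difference -27/182.

Σ = -27/182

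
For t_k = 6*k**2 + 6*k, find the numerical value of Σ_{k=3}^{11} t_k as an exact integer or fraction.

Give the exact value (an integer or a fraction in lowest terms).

Σ = 3384

r(k) = (k + 2)/k after simplifying.
Gosper form: A/B · C(k+1)/C(k) with A=1, B=1, C=k**2 + k.
Solve (1)·f(k+1) − (1)·f(k) = k**2 + k.
Bound: deg f ≤ 3.
Solve for f: f(k) = k*(k - 1)*(k + 1)/3 (degree 3 ≤ 3).
Certificate R = B(k−1)f/C = (k - 1)/3 gives s_k = 2*k*(k**2 - 1).
Check: Δs_k = 6*k*(k + 1). ✓
Evaluate s at k=12 and k=3: 3432 and 48; difference 3384.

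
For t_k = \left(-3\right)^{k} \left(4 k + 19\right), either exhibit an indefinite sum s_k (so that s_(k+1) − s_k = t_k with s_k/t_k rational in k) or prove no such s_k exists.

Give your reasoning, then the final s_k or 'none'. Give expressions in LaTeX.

s_k = \left(-3\right)^{k} \left(- k - 4\right)

Step 1: r(k) = 3*(-4*k - 23)/(4*k + 19).
Gosper form: A/B · C(k+1)/C(k) with A=-3, B=1, C=k + 19/4.
Need (-3)·f(k+1) − (1)·f(k) = k + 19/4.
d = 1 from the (0,0,1) case.
Coefficient equations give f(k) = -(k + 4)/4.
Then R = B(k−1)f/C = -(k + 4)/(4*k + 19), so s_k = R(k)·t_k = (-3)**k*(-k - 4).
Verify: (-3)**k*(4*k + 19) matches t_k.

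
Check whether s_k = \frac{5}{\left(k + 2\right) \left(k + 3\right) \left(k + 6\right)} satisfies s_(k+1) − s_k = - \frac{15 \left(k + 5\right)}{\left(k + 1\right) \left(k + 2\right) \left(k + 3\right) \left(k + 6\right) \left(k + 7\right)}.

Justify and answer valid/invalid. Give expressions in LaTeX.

s_(k+1) = 5/((k + 3)*(k + 4)*(k + 7))
s_(k+1) − s_k = 5*(-3*k - 16)/(k**5 + 22*k**4 + 185*k**3 + 740*k**2 + 1404*k + 1008)
(s_(k+1) − s_k) − t_k = 20*(2*k + 11)/(k**6 + 23*k**5 + 207*k**4 + 925*k**3 + 2144*k**2 + 2412*k + 1008)

Invalid: residual \frac{20 \left(2 k + 11\right)}{k^{6} + 23 k^{5} + 207 k^{4} + 925 k^{3} + 2144 k^{2} + 2412 k + 1008} ≠ 0.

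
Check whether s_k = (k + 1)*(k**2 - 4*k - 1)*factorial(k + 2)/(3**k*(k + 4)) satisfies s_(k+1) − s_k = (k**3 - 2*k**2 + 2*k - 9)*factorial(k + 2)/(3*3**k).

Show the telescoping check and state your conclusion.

s_(k+1) = (k + 2)*(k**2 - 2*k - 4)*factorial(k + 3)/(3*3**k*(k + 5))
s_(k+1) − s_k = (k**5 + 4*k**4 - 2*k**3 - 4*k**2 - 74*k - 81)*factorial(k + 2)/(3*3**k*(k + 4)*(k + 5))
(s_(k+1) − s_k) − t_k = -(k**4 + 2*k**3 - 9*k**2 + 11*k - 33)*factorial(k + 2)/(3**k*(k + 4)*(k + 5))

Invalid: residual -(k**4 + 2*k**3 - 9*k**2 + 11*k - 33)*factorial(k + 2)/(3**k*(k + 4)*(k + 5)) ≠ 0.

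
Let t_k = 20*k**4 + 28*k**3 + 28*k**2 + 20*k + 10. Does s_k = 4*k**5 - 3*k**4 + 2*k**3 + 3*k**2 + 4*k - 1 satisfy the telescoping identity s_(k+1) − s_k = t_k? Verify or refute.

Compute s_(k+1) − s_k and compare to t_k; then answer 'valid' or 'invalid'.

s_(k+1) = 4*k**5 + 17*k**4 + 30*k**3 + 31*k**2 + 24*k + 9
s_(k+1) − s_k = 20*k**4 + 28*k**3 + 28*k**2 + 20*k + 10
(s_(k+1) − s_k) − t_k = 0

Valid: the claim telescopes to t_k.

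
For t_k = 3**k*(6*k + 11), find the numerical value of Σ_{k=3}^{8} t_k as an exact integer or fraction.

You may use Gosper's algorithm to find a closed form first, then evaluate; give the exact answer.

The ratio is 3*(6*k + 17)/(6*k + 11).
Normal form (A,B,C) = (3, 1, k + 11/6).
f must satisfy (3)·f(k+1) − (1)·f(k) = k + 11/6.
d = 1 from the (0,0,1) case.
Match coefficients ⇒ f(k) = (3*k + 1)/6.
Get s_k = R·t_k = 3**k*(3*k + 1) with R(k) = B(k−1)f(k)/C(k) = (3*k + 1)/(6*k + 11).
s_(k+1) − s_k = 3**k*(6*k + 11) = t_k.
Sum = s_(9) − s_(3); s_(9) = 551124, s_(3) = 270 ⇒ 550854.

Σ = 550854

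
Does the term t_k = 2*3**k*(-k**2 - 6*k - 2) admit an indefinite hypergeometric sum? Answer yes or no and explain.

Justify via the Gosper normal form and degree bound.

Yes. s_k = 3**k*(-k**2 - 3*k + 4).

r(k) = 3*(k**2 + 8*k + 9)/(k**2 + 6*k + 2) after simplifying.
So A=3 and B=1, with C=k**2 + 6*k + 2.
f must satisfy (3)·f(k+1) − (1)·f(k) = k**2 + 6*k + 2.
Bound: deg f ≤ 2.
Coefficient equations give f(k) = (k - 1)*(k + 4)/2.
Then R = B(k−1)f/C = (k - 1)*(k + 4)/(2*(k**2 + 6*k + 2)), so s_k = R(k)·t_k = 3**k*(-k**2 - 3*k + 4).
s_(k+1) − s_k = 2*3**k*(-k**2 - 6*k - 2) = t_k.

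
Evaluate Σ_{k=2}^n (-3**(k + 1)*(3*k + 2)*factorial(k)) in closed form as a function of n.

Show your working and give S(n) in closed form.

S(n) = -9*3**n*factorial(n + 1) + 54

Compute t_(k+1)/t_k: get 3*(k + 1)*(3*k + 5)/(3*k + 2).
Normal form (A,B,C) = (3*k + 3, 1, k + 2/3).
Key eq: (3*k + 3)·f(k+1) = (1)·f(k) + (k + 2/3).
Degrees (1,0,1) ⇒ d ≤ 0.
Solve for f: f(k) = 1/3 (degree 0 ≤ 0).
Get s_k = R·t_k = -3**(k + 1)*factorial(k) with R(k) = B(k−1)f(k)/C(k) = 1/(3*k + 2).
Verify: -3**(k + 1)*(3*k + 2)*factorial(k) matches t_k.
Σ_(k=2)^n t_k = s_(n+1) − s_(2) = (-3**(n + 2)*factorial(n + 1)) − (-54), i.e. -9*3**n*factorial(n + 1) + 54.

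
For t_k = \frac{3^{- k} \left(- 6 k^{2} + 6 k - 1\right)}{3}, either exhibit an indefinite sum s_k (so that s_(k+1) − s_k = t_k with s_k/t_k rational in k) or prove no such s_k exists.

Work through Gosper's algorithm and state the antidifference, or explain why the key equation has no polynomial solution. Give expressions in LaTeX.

s_k = 3^{- k} \left(3 k^{2} + 2\right)

r(k) = (6*k**2 + 6*k + 1)/(3*(6*k**2 - 6*k + 1)) after simplifying.
Gosper form: A/B · C(k+1)/C(k) with A=1/3, B=1, C=k**2 - k + 1/6.
Set up (1/3)·f(k+1) − (1)·f(k) − (k**2 - k + 1/6) = 0.
Degrees (0,0,2) ⇒ d ≤ 2.
Coefficient equations give f(k) = -(3*k**2 + 2)/2.
Then R = B(k−1)f/C = -3*(3*k**2 + 2)/(6*k**2 - 6*k + 1), so s_k = R(k)·t_k = (3*k**2 + 2)/3**k.
s_(k+1) − s_k = (-6*k**2 + 6*k - 1)/(3*3**k) = t_k.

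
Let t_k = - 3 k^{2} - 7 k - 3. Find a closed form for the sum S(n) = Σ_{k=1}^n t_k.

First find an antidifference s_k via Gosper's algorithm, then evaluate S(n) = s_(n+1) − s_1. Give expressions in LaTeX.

Step 1: r(k) = (3*k**2 + 13*k + 13)/(3*k**2 + 7*k + 3).
Take A(k)=1, B(k)=1, C(k)=k**2 + 7*k/3 + 1.
Key eq: (1)·f(k+1) = (1)·f(k) + (k**2 + 7*k/3 + 1).
From deg A=0, deg B=0, deg C=2: d=3.
Solving with deg f ≤ 3: f(k) = k**2*(k + 2)/3.
Certificate R = B(k−1)f/C = k**2*(k + 2)/(3*k**2 + 7*k + 3) gives s_k = k**2*(-k - 2).
Verify: -3*k**2 - 7*k - 3 matches t_k.
Σ_(k=1)^n t_k = s_(n+1) − s_(1) = (-n**3 - 5*n**2 - 7*n - 3) − (-3), i.e. n*(-n**2 - 5*n - 7).

S(n) = n \left(- n^{2} - 5 n - 7\right)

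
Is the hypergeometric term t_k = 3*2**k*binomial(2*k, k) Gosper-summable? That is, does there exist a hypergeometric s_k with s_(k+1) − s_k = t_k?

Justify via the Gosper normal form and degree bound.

Compute t_(k+1)/t_k: get 4*(2*k + 1)/(k + 1).
Take A(k)=8*k + 4, B(k)=k + 1, C(k)=1.
Set up (8*k + 4)·f(k+1) − (k)·f(k) − (1) = 0.
From deg A=1, deg B=1, deg C=0: d=-1.
d = -1 < 0 ⇒ no nonzero polynomial f; not summable.

No — t_k has no hypergeometric antidifference.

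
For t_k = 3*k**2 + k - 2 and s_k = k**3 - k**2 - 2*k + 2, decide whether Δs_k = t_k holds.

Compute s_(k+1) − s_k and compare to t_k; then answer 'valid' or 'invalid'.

s_(k+1) = k*(k**2 + 2*k - 1)
s_(k+1) − s_k = 3*k**2 + k - 2
(s_(k+1) − s_k) − t_k = 0

valid (s_(k+1) − s_k reduces to t_k)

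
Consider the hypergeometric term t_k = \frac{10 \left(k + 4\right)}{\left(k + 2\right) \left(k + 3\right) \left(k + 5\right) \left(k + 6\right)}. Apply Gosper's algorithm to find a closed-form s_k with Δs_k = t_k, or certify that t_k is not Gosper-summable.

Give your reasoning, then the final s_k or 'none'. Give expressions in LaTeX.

Compute t_(k+1)/t_k: get (k + 2)*(k + 5)**2/((k + 4)**2*(k + 7)).
Factor: A=k + 2; B=k + 7; C=k**2 + 8*k + 16.
Key eq: (k + 2)·f(k+1) = (k + 6)·f(k) + (k**2 + 8*k + 16).
deg f ≤ 4 (via 1,1,2).
Coefficient equations give f(k) = k*(k + 3)*(k + 4)*(k + 7)/20.
R(k) = B(k−1)·f(k)/C(k) = k*(k + 3)*(k + 6)*(k + 7)/(20*(k + 4)); s_k = R·t_k = k*(k + 7)/(2*(k**2 + 7*k + 10)).
Check: Δs_k = 10*(k + 4)/(k**4 + 16*k**3 + 91*k**2 + 216*k + 180). ✓

s_k = \frac{k \left(k + 7\right)}{2 \left(k^{2} + 7 k + 10\right)}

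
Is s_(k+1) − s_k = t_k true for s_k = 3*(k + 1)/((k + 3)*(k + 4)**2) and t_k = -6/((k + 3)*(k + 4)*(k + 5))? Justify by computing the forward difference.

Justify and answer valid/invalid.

Invalid: residual 9*(3*k + 13)/(k**5 + 21*k**4 + 175*k**3 + 723*k**2 + 1480*k + 1200) ≠ 0.

s_(k+1) = 3*(k + 2)/((k + 4)*(k + 5)**2)
s_(k+1) − s_k = 3*(-2*k**2 - 9*k - 1)/(k**5 + 21*k**4 + 175*k**3 + 723*k**2 + 1480*k + 1200)
(s_(k+1) − s_k) − t_k = 9*(3*k + 13)/(k**5 + 21*k**4 + 175*k**3 + 723*k**2 + 1480*k + 1200)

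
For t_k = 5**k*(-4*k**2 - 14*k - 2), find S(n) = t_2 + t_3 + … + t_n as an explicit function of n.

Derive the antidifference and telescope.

Step 1: r(k) = 5*(2*k**2 + 11*k + 10)/(2*k**2 + 7*k + 1).
A = 5, B = 1, C = k**2 + 7*k/2 + 1/2.
Solve (5)·f(k+1) − (1)·f(k) = k**2 + 7*k/2 + 1/2.
d = 2 from the (0,0,2) case.
A polynomial solution: f(k) = (k - 1)*(k + 2)/4.
So s_k = (B(k−1)f/C)·t_k = ((k - 1)*(k + 2)/(2*(2*k**2 + 7*k + 1)))·t_k = 5**k*(-k**2 - k + 2).
s_(k+1) − s_k = 5**k*(-4*k**2 - 14*k - 2) = t_k.
s_(n+1) = 5**(n + 1)*n*(-n - 3) and s_(2) = -100, so S(n) = -5*5**n*n**2 - 15*5**n*n + 100.

S(n) = -5*5**n*n**2 - 15*5**n*n + 100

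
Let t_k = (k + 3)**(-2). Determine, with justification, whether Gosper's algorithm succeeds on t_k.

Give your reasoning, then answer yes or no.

No — key equation has no polynomial f.

Step 1: r(k) = (k + 3)**2/(k + 4)**2.
A = k**2 + 6*k + 9, B = k**2 + 8*k + 16, C = 1.
Need (k**2 + 6*k + 9)·f(k+1) − (k**2 + 6*k + 9)·f(k) = 1.
d = 0 from the (2,2,0) case.
f = c0 ⇒ A·f(k+1) − B(k−1)·f(k) − C = -1. The system {-1 = 0} is inconsistent; no antidifference.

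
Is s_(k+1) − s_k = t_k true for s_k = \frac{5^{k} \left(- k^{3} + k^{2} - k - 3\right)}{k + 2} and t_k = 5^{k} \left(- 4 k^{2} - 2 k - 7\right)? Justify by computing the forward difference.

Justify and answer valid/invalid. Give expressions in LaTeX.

s_(k+1) = 5**(k + 1)*(-k - (k + 1)**3 + (k + 1)**2 - 4)/(k + 3)
s_(k+1) − s_k = 5**k*(-4*k**4 - 18*k**3 - 32*k**2 - 34*k - 31)/(k**2 + 5*k + 6)
(s_(k+1) − s_k) − t_k = 5**k*(4*k**3 + 9*k**2 + 13*k + 11)/(k**2 + 5*k + 6)

Invalid: residual \frac{5^{k} \left(4 k^{3} + 9 k^{2} + 13 k + 11\right)}{k^{2} + 5 k + 6} ≠ 0.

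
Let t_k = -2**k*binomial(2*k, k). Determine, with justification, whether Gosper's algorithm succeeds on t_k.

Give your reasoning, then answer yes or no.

No — negative degree bound, so no certificate f.

Ratio r(k) = 4*(2*k + 1)/(k + 1).
Take A(k)=8*k + 4, B(k)=k + 1, C(k)=1.
f must satisfy (8*k + 4)·f(k+1) − (k)·f(k) = 1.
From deg A=1, deg B=1, deg C=0: d=-1.
deg f ≤ -1 is impossible — no certificate.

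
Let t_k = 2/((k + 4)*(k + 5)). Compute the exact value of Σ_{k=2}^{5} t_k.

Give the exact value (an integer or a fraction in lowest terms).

r(k) = (k + 4)/(k + 6) after simplifying.
A = k + 4, B = k + 6, C = 1.
Solve (k + 4)·f(k+1) − (k + 5)·f(k) = 1.
deg f ≤ 1 (via 1,1,0).
A polynomial solution: f(k) = k/4.
Certificate R = B(k−1)f/C = k*(k + 5)/4 gives s_k = k/(2*(k + 4)).
s_(k+1) − s_k = 2/(k**2 + 9*k + 20) = t_k.
Evaluate s at k=6 and k=2: 3/10 and 1/6; difference 2/15.

Σ = 2/15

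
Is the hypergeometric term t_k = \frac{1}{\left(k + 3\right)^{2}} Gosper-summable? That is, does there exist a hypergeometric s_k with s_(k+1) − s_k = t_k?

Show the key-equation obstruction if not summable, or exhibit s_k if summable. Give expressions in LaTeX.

The ratio is (k + 3)**2/(k + 4)**2.
A = k**2 + 6*k + 9, B = k**2 + 8*k + 16, C = 1.
Need (k**2 + 6*k + 9)·f(k+1) − (k**2 + 6*k + 9)·f(k) = 1.
Degrees (2,2,0) ⇒ d ≤ 0.
f = c0 ⇒ A·f(k+1) − B(k−1)·f(k) − C = -1. The system {-1 = 0} is inconsistent; no antidifference.

No — key equation has no polynomial f.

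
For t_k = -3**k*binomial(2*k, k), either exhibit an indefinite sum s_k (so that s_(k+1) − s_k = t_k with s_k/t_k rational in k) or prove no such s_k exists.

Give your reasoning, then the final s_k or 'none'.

not Gosper-summable; s_k does not exist

Step 1: r(k) = 6*(2*k + 1)/(k + 1).
Take A(k)=12*k + 6, B(k)=k + 1, C(k)=1.
f must satisfy (12*k + 6)·f(k+1) − (k)·f(k) = 1.
Bound: deg f ≤ -1.
deg f ≤ -1 is impossible — no certificate.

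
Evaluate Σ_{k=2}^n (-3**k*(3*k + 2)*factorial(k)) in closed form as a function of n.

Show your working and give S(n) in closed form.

S(n) = -3*3**n*factorial(n + 1) + 18

r(k) = 3*(k + 1)*(3*k + 5)/(3*k + 2) after simplifying.
A = 3*k + 3, B = 1, C = k + 2/3.
Set up (3*k + 3)·f(k+1) − (1)·f(k) − (k + 2/3) = 0.
d = 0 from the (1,0,1) case.
Coefficient equations give f(k) = 1/3.
R(k) = B(k−1)·f(k)/C(k) = 1/(3*k + 2); s_k = R·t_k = -3**k*factorial(k).
Verify: -3**k*(3*k + 2)*factorial(k) matches t_k.
Telescope: S(n) = s_(n+1) − s_(2) = -3**(n + 1)*factorial(n + 1) − (-18) = -3*3**n*factorial(n + 1) + 18.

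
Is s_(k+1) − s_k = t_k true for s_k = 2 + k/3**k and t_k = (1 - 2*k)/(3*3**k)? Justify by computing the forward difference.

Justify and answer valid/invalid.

s_(k+1) = 2 + (k + 1)/(3*3**k)
s_(k+1) − s_k = (1 - 2*k)/(3*3**k)
(s_(k+1) − s_k) − t_k = 0

Valid: the claim telescopes to t_k.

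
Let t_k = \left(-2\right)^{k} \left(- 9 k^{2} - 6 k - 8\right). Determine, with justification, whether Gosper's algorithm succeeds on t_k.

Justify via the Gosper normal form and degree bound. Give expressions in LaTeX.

Yes. s_k = \left(-2\right)^{k} \left(3 k^{2} - 2 k + 2\right).

t_(k+1)/t_k = 2*(-9*k**2 - 24*k - 23)/(9*k**2 + 6*k + 8).
Factor: A=-2; B=1; C=k**2 + 2*k/3 + 8/9.
Key eq: (-2)·f(k+1) = (1)·f(k) + (k**2 + 2*k/3 + 8/9).
Bound: deg f ≤ 2.
A polynomial solution: f(k) = -(3*k**2 - 2*k + 2)/9.
Get s_k = R·t_k = (-2)**k*(3*k**2 - 2*k + 2) with R(k) = B(k−1)f(k)/C(k) = -(3*k**2 - 2*k + 2)/(9*k**2 + 6*k + 8).
Verify: (-2)**k*(-9*k**2 - 6*k - 8) matches t_k.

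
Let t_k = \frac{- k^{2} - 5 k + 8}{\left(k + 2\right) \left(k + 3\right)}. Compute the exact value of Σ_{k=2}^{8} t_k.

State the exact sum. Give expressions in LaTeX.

r(k) = (k + 2)*(5*k + (k + 1)**2 - 3)/((k + 4)*(k**2 + 5*k - 8)) after simplifying.
Gosper form: A/B · C(k+1)/C(k) with A=k + 2, B=k + 4, C=k**2 + 5*k - 8.
Set up (k + 2)·f(k+1) − (k + 3)·f(k) − (k**2 + 5*k - 8) = 0.
Bound: deg f ≤ 2.
Match coefficients ⇒ f(k) = k*(k - 5).
R(k) = B(k−1)·f(k)/C(k) = k*(k - 5)*(k + 3)/(k**2 + 5*k - 8); s_k = R·t_k = k*(5 - k)/(k + 2).
Δs = (-k**2 - 5*k + 8)/(k**2 + 5*k + 6), as required.
Sum = s_(9) − s_(2); s_(9) = -36/11, s_(2) = 3/2 ⇒ -105/22.

Σ = -105/22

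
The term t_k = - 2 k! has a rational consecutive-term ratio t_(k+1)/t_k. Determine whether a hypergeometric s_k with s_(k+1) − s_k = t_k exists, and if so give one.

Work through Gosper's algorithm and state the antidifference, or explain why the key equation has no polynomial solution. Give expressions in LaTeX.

The ratio is k + 1.
Normal form (A,B,C) = (k + 1, 1, 1).
f must satisfy (k + 1)·f(k+1) − (1)·f(k) = 1.
From deg A=1, deg B=0, deg C=0: d=-1.
d = -1 < 0 ⇒ no nonzero polynomial f; not summable.

no hypergeometric antidifference exists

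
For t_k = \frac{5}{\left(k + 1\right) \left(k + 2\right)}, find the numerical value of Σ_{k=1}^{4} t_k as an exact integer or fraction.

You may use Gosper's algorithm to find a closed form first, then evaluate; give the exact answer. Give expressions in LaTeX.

Σ = 5/3

r(k) = (k + 1)/(k + 3) after simplifying.
Take A(k)=k + 1, B(k)=k + 3, C(k)=1.
Need (k + 1)·f(k+1) − (k + 2)·f(k) = 1.
From deg A=1, deg B=1, deg C=0: d=1.
A polynomial solution: f(k) = k.
Get s_k = R·t_k = 5*k/(k + 1) with R(k) = B(k−1)f(k)/C(k) = k*(k + 2).
Verify: 5/(k**2 + 3*k + 2) matches t_k.
Σ_(k=1)^(4) t_k = s_(5) − s_(1) = 25/6 − (5/2) = 5/3.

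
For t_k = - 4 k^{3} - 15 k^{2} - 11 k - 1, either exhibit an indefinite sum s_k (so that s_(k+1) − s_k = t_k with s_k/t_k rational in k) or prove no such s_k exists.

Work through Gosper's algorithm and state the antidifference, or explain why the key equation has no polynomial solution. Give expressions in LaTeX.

s_k = k \left(- k^{3} - 3 k^{2} + k + 2\right)

The ratio is (4*k**3 + 27*k**2 + 53*k + 31)/(4*k**3 + 15*k**2 + 11*k + 1).
So A=1 and B=1, with C=k**3 + 15*k**2/4 + 11*k/4 + 1/4.
Need (1)·f(k+1) − (1)·f(k) = k**3 + 15*k**2/4 + 11*k/4 + 1/4.
From deg A=0, deg B=0, deg C=3: d=4.
A polynomial solution: f(k) = k*(k**3 + 3*k**2 - k - 2)/4.
So s_k = (B(k−1)f/C)·t_k = (k*(k**3 + 3*k**2 - k - 2)/(4*k**3 + 15*k**2 + 11*k + 1))·t_k = k*(-k**3 - 3*k**2 + k + 2).
Verify: -4*k**3 - 15*k**2 - 11*k - 1 matches t_k.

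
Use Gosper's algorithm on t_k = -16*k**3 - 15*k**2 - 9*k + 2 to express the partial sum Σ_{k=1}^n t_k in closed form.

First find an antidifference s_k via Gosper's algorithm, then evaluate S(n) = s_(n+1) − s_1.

S(n) = n*(-4*n**3 - 13*n**2 - 16*n - 5)

r(k) = (16*k**3 + 63*k**2 + 87*k + 38)/(16*k**3 + 15*k**2 + 9*k - 2) after simplifying.
Normal form (A,B,C) = (1, 1, k**3 + 15*k**2/16 + 9*k/16 - 1/8).
Set up (1)·f(k+1) − (1)·f(k) − (k**3 + 15*k**2/16 + 9*k/16 - 1/8) = 0.
Bound: deg f ≤ 4.
A polynomial solution: f(k) = k*(4*k**3 - 3*k**2 + k - 4)/16.
So s_k = (B(k−1)f/C)·t_k = (k*(4*k**3 - 3*k**2 + k - 4)/(16*k**3 + 15*k**2 + 9*k - 2))·t_k = k*(-4*k**3 + 3*k**2 - k + 4).
s_(k+1) − s_k = -16*k**3 - 15*k**2 - 9*k + 2 = t_k.
s_(n+1) = -4*n**4 - 13*n**3 - 16*n**2 - 5*n + 2 and s_(1) = 2, so S(n) = n*(-4*n**3 - 13*n**2 - 16*n - 5).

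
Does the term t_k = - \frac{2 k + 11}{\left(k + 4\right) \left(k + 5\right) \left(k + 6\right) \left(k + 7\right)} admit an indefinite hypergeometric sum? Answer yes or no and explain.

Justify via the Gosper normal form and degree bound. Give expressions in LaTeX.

Yes. s_k = \frac{k \left(- k - 10\right)}{24 \left(k^{2} + 10 k + 24\right)}.

r(k) = (k + 4)*(2*k + 13)/((k + 8)*(2*k + 11)) after simplifying.
Take A(k)=k + 4, B(k)=k + 8, C(k)=k + 11/2.
Solve (k + 4)·f(k+1) − (k + 7)·f(k) = k + 11/2.
Degrees (1,1,1) ⇒ d ≤ 3.
Solving with deg f ≤ 3: f(k) = k*(k + 5)*(k + 10)/48.
Get s_k = R·t_k = k*(-k - 10)/(24*(k**2 + 10*k + 24)) with R(k) = B(k−1)f(k)/C(k) = k*(k + 5)*(k + 7)*(k + 10)/(24*(2*k + 11)).
Check: Δs_k = (-2*k - 11)/(k**4 + 22*k**3 + 179*k**2 + 638*k + 840). ✓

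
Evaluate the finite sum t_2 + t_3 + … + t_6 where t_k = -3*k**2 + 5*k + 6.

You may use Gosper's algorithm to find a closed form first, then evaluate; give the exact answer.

t_(k+1)/t_k = (3*k**2 + k - 8)/(3*k**2 - 5*k - 6).
Gosper form: A/B · C(k+1)/C(k) with A=1, B=1, C=k**2 - 5*k/3 - 2.
Set up (1)·f(k+1) − (1)·f(k) − (k**2 - 5*k/3 - 2) = 0.
Bound: deg f ≤ 3.
Solve for f: f(k) = k*(k**2 - 4*k - 3)/3 (degree 3 ≤ 3).
Get s_k = R·t_k = k*(-k**2 + 4*k + 3) with R(k) = B(k−1)f(k)/C(k) = k*(k**2 - 4*k - 3)/(3*k**2 - 5*k - 6).
Δs = -3*k**2 + 5*k + 6, as required.
Sum = s_(7) − s_(2); s_(7) = -126, s_(2) = 14 ⇒ -140.

Σ = -140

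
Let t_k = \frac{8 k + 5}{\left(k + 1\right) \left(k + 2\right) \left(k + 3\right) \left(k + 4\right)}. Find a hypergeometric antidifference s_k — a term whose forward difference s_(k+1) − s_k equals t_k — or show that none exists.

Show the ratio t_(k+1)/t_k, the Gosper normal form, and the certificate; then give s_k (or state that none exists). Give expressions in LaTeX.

s_k = \frac{k \left(k^{2} + 6 k + 3\right)}{2 \left(k + 1\right) \left(k + 2\right) \left(k + 3\right)}

r(k) = (k + 1)*(8*k + 13)/((k + 5)*(8*k + 5)) after simplifying.
Normal form (A,B,C) = (k + 1, k + 5, k + 5/8).
Solve (k + 1)·f(k+1) − (k + 4)·f(k) = k + 5/8.
From deg A=1, deg B=1, deg C=1: d=3.
A polynomial solution: f(k) = k*(k**2 + 6*k + 3)/16.
Certificate R = B(k−1)f/C = k*(k + 4)*(k**2 + 6*k + 3)/(2*(8*k + 5)) gives s_k = k*(k**2 + 6*k + 3)/(2*(k + 1)*(k + 2)*(k + 3)).
Verify: (8*k + 5)/(k**4 + 10*k**3 + 35*k**2 + 50*k + 24) matches t_k.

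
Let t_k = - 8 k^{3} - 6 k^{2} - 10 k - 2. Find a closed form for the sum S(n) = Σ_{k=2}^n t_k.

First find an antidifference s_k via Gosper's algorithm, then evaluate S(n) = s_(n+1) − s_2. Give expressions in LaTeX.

r(k) = (4*k**3 + 15*k**2 + 23*k + 13)/(4*k**3 + 3*k**2 + 5*k + 1) after simplifying.
Normal form (A,B,C) = (1, 1, k**3 + 3*k**2/4 + 5*k/4 + 1/4).
Set up (1)·f(k+1) − (1)·f(k) − (k**3 + 3*k**2/4 + 5*k/4 + 1/4) = 0.
deg f ≤ 4 (via 0,0,3).
Coefficient equations give f(k) = k*(k**3 - k**2 + 2*k - 1)/4.
Then R = B(k−1)f/C = k*(k**3 - k**2 + 2*k - 1)/(4*k**3 + 3*k**2 + 5*k + 1), so s_k = R(k)·t_k = 2*k*(-k**3 + k**2 - 2*k + 1).
Verify: -8*k**3 - 6*k**2 - 10*k - 2 matches t_k.
Σ_(k=2)^n t_k = s_(n+1) − s_(2) = (-2*n**4 - 6*n**3 - 10*n**2 - 8*n - 2) − (-28), i.e. -2*n**4 - 6*n**3 - 10*n**2 - 8*n + 26.

S(n) = - 2 n^{4} - 6 n^{3} - 10 n^{2} - 8 n + 26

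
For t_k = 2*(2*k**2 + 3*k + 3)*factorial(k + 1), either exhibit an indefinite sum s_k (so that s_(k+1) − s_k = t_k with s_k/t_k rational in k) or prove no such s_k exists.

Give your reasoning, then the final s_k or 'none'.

s_k = 2*(2*k - 1)*factorial(k + 1)

Ratio r(k) = (k + 2)*(3*k + 2*(k + 1)**2 + 6)/(2*k**2 + 3*k + 3).
Normal form (A,B,C) = (k + 2, 1, k**2 + 3*k/2 + 3/2).
f must satisfy (k + 2)·f(k+1) − (1)·f(k) = k**2 + 3*k/2 + 3/2.
Degrees (1,0,2) ⇒ d ≤ 1.
Solve for f: f(k) = (2*k - 1)/2 (degree 1 ≤ 1).
Certificate R = B(k−1)f/C = (2*k - 1)/(2*k**2 + 3*k + 3) gives s_k = 2*(2*k - 1)*factorial(k + 1).
Check: Δs_k = 2*(2*k**2 + 3*k + 3)*factorial(k + 1). ✓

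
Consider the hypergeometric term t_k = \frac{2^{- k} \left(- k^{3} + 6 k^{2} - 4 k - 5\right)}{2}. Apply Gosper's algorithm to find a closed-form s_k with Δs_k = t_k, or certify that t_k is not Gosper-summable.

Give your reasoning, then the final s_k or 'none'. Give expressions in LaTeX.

s_k = 2^{- k} \left(k^{3} - 3 k^{2} + k + 4\right)

The ratio is (k**3 - 3*k**2 - 5*k + 4)/(2*(k**3 - 6*k**2 + 4*k + 5)).
A = 1/2, B = 1, C = k**3 - 6*k**2 + 4*k + 5.
Set up (1/2)·f(k+1) − (1)·f(k) − (k**3 - 6*k**2 + 4*k + 5) = 0.
deg f ≤ 3 (via 0,0,3).
Solving with deg f ≤ 3: f(k) = -2*(k**3 - 3*k**2 + k + 4).
Then R = B(k−1)f/C = -2*(k**3 - 3*k**2 + k + 4)/((k - 5)*(k**2 - k - 1)), so s_k = R(k)·t_k = (k**3 - 3*k**2 + k + 4)/2**k.
s_(k+1) − s_k = (-k**3 + 6*k**2 - 4*k - 5)/(2*2**k) = t_k.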